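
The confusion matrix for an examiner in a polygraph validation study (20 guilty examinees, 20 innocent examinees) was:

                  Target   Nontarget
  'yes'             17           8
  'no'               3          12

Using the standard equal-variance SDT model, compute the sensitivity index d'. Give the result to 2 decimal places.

H = 17/20 = 0.8500
FA = 8/20 = 0.4000
z(H) = 1.0364
z(FA) = -0.2533
d' = z(H) − z(FA) = 1.0364 − (-0.2533) = 1.2897

d' = 1.29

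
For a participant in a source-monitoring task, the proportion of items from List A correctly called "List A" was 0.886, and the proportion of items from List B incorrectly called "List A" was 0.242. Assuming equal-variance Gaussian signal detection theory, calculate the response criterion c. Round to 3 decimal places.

z(H) = z(0.886) = 1.2055
z(FA) = z(0.242) = -0.6999
c = −½·[z(H) + z(FA)] = −0.5 × (1.2055 + (-0.6999)) = -0.2528

c = -0.253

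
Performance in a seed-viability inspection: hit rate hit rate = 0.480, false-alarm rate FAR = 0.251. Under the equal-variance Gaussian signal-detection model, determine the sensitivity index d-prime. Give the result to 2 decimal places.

Φ⁻¹(H) = Φ⁻¹(0.480) = -0.0502
Φ⁻¹(FA) = Φ⁻¹(0.251) = -0.6713
d' = z(H) − z(FA) = -0.0502 − (-0.6713) = 0.6211

d-prime = 0.62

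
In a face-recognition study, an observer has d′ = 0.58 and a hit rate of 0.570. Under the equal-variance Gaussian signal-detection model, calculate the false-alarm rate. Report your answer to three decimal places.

false-alarm rate = 0.343

z(hit rate) = z(0.570) = 0.1764
z(FA) = z(H) − d' = 0.1764 − 0.58 = -0.4036
false-alarm rate = Φ(-0.4036) = 0.3433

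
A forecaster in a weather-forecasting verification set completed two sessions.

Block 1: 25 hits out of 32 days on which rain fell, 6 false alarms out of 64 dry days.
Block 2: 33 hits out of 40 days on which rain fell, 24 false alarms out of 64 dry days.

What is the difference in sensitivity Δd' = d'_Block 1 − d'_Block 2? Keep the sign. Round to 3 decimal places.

Block 1: z(0.7812) = 0.7763, z(0.0938) = -1.3177, d' = 2.0940
Block 2: z(0.8250) = 0.9346, z(0.3750) = -0.3186, d' = 1.2532
Δd' = d'_Block 1 − d'_Block 2 = 2.0940 − 1.2532 = 0.8408
Block 1 has the higher sensitivity.

Δd' = 0.841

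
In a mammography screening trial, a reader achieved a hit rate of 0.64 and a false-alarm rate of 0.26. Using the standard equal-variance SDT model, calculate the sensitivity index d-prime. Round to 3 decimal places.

d-prime = 1.002

z(H) = z(0.64) = 0.3585
z(FA) = z(0.26) = -0.6433
d' = z(H) − z(FA) = 0.3585 − (-0.6433) = 1.0018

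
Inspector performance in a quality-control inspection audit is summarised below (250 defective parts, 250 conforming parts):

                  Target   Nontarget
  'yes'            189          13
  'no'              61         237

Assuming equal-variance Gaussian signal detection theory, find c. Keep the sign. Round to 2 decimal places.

H = 189/250 = 0.7560
FA = 13/250 = 0.0520
Φ⁻¹(H) = 0.6935
Φ⁻¹(FA) = -1.6258
c = −½·[z(H) + z(FA)] = −0.5 × (0.6935 + (-1.6258)) = 0.46615
c > 0: the inspector has a conservative response bias.

c = 0.47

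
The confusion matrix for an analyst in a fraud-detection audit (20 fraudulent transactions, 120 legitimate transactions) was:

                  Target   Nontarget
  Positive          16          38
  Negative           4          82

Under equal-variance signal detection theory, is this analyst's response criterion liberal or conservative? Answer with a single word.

z(H) = 0.842, z(FA) = -0.477
c = −½·(z(H) + z(FA)) = -0.1825
c < 0 → liberal criterion (biased toward responding “yes”).

liberal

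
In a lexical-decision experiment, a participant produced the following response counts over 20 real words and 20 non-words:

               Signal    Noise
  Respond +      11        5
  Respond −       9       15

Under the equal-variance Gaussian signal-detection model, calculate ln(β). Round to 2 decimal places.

ln β = 0.22

H = 11/20 = 0.5500
FA = 5/20 = 0.2500
z(0.5500) = 0.126, z(0.2500) = -0.674
ln β = −½·[z(H)² − z(FA)²] = −0.5 × (0.016 − 0.454) = 0.219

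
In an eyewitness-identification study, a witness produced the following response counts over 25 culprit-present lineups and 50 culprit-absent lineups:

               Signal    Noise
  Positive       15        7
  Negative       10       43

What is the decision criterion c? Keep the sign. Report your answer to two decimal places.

c = 0.41

H = 15/25 = 0.6000
FA = 7/50 = 0.1400
z(H) = 0.253
z(FA) = -1.080
c = −½·[z(H) + z(FA)] = −0.5 × (0.253 + (-1.080)) = 0.4135
c > 0: the witness has a conservative response bias.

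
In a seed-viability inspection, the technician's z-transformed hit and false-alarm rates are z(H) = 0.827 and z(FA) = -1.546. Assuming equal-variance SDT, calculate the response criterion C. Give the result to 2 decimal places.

C = 0.36

c = −½·[z(H) + z(FA)] = −½·(0.827 + (-1.546)) = 0.3595
c > 0: the technician has a conservative response bias.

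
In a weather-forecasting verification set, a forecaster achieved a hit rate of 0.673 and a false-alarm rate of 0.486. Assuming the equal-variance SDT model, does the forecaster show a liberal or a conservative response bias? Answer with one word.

z(H) = 0.448, z(FA) = -0.035
c = −½·(z(H) + z(FA)) = -0.2065
c < 0 → liberal criterion (biased toward responding “yes”).

liberal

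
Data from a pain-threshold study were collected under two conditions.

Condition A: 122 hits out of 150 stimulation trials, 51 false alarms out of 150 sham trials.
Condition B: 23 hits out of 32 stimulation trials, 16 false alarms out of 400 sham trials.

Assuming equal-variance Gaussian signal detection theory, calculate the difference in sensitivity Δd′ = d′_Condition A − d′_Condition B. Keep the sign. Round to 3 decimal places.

Δd′ = -1.027

Condition A: z(0.8133) = 0.8901, z(0.3400) = -0.4125, d' = 1.3026
Condition B: z(0.7188) = 0.5793, z(0.0400) = -1.7507, d' = 2.3300
Δd' = d'_Condition A − d'_Condition B = 1.3026 − 2.3300 = -1.0274
Condition B has the higher sensitivity.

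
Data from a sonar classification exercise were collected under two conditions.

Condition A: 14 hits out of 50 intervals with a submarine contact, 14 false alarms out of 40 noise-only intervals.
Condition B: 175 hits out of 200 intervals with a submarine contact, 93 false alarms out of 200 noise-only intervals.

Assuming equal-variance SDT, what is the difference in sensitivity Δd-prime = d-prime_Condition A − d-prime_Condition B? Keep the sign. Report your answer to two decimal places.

Condition A: z(0.2800) = -0.583, z(0.3500) = -0.385, d' = -0.198
Condition B: z(0.8750) = 1.150, z(0.4650) = -0.088, d' = 1.238
Δd' = d'_Condition A − d'_Condition B = -0.198 − 1.238 = -1.436
Condition B has the higher sensitivity.

Δd-prime = -1.44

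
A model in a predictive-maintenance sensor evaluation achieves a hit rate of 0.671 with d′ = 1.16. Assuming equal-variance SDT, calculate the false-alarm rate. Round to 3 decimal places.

false-alarm rate = 0.237

z(hit rate) = z(0.671) = 0.4427
z(FA) = z(H) − d' = 0.4427 − 1.16 = -0.7173
false-alarm rate = Φ(-0.7173) = 0.2366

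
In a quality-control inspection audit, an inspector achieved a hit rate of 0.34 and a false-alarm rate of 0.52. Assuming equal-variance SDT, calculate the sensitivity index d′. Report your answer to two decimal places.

d′ = -0.46

z(H) = z(0.34) = -0.4125
z(FA) = z(0.52) = 0.0502
d' = z(H) − z(FA) = -0.4125 − 0.0502 = -0.4627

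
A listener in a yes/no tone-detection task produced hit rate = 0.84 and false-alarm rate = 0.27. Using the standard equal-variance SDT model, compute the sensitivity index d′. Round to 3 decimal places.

z(0.84) = 0.9945, z(0.27) = -0.6128
d' = z(H) − z(FA) = 0.9945 − (-0.6128) = 1.6073

d′ = 1.607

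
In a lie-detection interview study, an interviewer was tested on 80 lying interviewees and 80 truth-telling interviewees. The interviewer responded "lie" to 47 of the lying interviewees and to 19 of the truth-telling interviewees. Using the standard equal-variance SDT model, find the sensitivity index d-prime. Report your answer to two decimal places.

d-prime = 0.94

H = 47/80 = 0.5875
FA = 19/80 = 0.2375
z(H) = 0.221
z(FA) = -0.714
d' = z(H) − z(FA) = 0.221 − (-0.714) = 0.935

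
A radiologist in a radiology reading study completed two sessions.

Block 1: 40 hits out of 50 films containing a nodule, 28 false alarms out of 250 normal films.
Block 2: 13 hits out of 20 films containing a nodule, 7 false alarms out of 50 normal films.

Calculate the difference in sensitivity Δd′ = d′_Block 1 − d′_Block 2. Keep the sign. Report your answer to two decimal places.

Δd′ = 0.59

Block 1: z(0.8000) = 0.842, z(0.1120) = -1.216, d' = 2.058
Block 2: z(0.6500) = 0.385, z(0.1400) = -1.080, d' = 1.465
Δd' = d'_Block 1 − d'_Block 2 = 2.058 − 1.465 = 0.593
Block 1 has the higher sensitivity.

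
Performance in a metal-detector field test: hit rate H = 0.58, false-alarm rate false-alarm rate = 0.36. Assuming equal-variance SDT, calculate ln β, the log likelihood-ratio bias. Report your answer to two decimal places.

z(0.58) = 0.202, z(0.36) = -0.358
ln β = −½·[z(H)² − z(FA)²] = −0.5 × (0.041 − 0.128) = 0.0435

ln β = 0.04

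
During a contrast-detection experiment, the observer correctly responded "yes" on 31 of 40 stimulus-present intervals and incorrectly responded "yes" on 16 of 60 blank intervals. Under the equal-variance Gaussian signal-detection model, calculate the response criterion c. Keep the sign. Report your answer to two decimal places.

H = 31/40 = 0.7750
FA = 16/60 = 0.2667
z(0.7750) = 0.7554, z(0.2667) = -0.6228
c = −½·[z(H) + z(FA)] = −0.5 × (0.7554 + (-0.6228)) = -0.0663

c = -0.07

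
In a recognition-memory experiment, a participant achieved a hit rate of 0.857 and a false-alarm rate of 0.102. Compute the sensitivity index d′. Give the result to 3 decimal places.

z(H) = z(0.857) = 1.0669
z(FA) = z(0.102) = -1.2702
d' = z(H) − z(FA) = 1.0669 − (-1.2702) = 2.3371

d′ = 2.337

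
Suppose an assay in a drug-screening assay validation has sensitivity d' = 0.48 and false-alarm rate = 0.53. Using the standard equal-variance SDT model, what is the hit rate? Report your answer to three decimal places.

z(false-alarm rate) = z(0.53) = 0.0753
z(H) = z(FA) + d' = 0.0753 + 0.48 = 0.5553
hit rate = Φ(0.5553) = 0.7107

hit rate = 0.711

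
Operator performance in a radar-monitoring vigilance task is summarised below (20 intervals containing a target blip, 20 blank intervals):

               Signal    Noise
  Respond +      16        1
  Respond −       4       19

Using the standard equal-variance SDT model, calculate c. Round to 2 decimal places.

H = 16/20 = 0.8000
FA = 1/20 = 0.0500
z(0.8000) = 0.842, z(0.0500) = -1.645
c = −½·[z(H) + z(FA)] = −0.5 × (0.842 + (-1.645)) = 0.4015
c > 0: the operator has a conservative response bias.

c = 0.40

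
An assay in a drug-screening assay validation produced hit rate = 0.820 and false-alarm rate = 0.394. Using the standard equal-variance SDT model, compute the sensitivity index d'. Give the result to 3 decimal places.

z(H) = z(0.820) = 0.9154
z(FA) = z(0.394) = -0.2689
d' = z(H) − z(FA) = 0.9154 − (-0.2689) = 1.1843

d' = 1.184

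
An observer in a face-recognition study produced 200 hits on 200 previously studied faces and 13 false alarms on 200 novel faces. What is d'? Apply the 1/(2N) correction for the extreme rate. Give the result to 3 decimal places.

d' = 4.321

The hit rate is 200/200 = 1, so apply the 1/(2N) correction: H → 1 − 1/(2·200) = 0.99750.
z(H) = z(0.99750) = 2.8070
z(FA) = z(0.06500) = -1.5141
d' = 2.8070 − (-1.5141) = 4.3211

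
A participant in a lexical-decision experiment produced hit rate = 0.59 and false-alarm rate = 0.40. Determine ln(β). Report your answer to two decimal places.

z(H) = 0.228
z(FA) = -0.253
ln β = −½·[z(H)² − z(FA)²] = −0.5 × (0.052 − 0.064) = 0.006

ln β = 0.01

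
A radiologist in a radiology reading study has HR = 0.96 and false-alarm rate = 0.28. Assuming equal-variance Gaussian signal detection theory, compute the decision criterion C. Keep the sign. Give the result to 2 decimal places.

C = -0.58

Φ⁻¹(H) = 1.7507
Φ⁻¹(FA) = -0.5828
c = −½·[z(H) + z(FA)] = −0.5 × (1.7507 + (-0.5828)) = -0.58395
c < 0: the radiologist has a liberal response bias.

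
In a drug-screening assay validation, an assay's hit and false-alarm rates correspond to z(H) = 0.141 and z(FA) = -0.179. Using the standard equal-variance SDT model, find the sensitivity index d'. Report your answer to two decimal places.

d' = z(H) − z(FA) = 0.141 − (-0.179) = 0.320

d' = 0.32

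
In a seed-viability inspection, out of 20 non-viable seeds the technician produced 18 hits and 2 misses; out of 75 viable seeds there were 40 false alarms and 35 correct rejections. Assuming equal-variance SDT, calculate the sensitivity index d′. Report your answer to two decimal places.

H = 18/20 = 0.9000
FA = 40/75 = 0.5333
z(0.9000) = 1.2816, z(0.5333) = 0.0836
d' = z(H) − z(FA) = 1.2816 − 0.0836 = 1.1980

d′ = 1.20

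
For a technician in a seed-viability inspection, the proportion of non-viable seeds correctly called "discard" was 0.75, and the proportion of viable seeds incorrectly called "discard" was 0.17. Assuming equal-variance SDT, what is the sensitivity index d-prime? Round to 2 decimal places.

Φ⁻¹(H) = 0.6745
Φ⁻¹(FA) = -0.9542
d' = z(H) − z(FA) = 0.6745 − (-0.9542) = 1.6287

d-prime = 1.63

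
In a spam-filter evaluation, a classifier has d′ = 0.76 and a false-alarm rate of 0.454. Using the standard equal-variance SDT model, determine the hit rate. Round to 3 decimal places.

z(false-alarm rate) = z(0.454) = -0.1156
z(H) = z(FA) + d' = -0.1156 + 0.76 = 0.6444
hit rate = Φ(0.6444) = 0.7403

hit rate = 0.740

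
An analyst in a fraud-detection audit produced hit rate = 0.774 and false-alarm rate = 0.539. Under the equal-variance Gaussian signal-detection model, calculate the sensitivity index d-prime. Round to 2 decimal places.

d-prime = 0.65

z(H) = z(0.774) = 0.752
z(FA) = z(0.539) = 0.098
d' = z(H) − z(FA) = 0.752 − 0.098 = 0.654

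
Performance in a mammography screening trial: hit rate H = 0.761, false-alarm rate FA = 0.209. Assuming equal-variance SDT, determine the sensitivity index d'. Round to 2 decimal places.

d' = 1.52

z(0.761) = 0.710, z(0.209) = -0.810
d' = z(H) − z(FA) = 0.710 − (-0.810) = 1.520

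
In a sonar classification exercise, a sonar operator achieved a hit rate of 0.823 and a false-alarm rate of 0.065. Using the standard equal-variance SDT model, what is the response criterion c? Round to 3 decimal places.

z(H) = z(0.823) = 0.9269
z(FA) = z(0.065) = -1.5141
c = −½·[z(H) + z(FA)] = −0.5 × (0.9269 + (-1.5141)) = 0.2936
c > 0: the sonar operator has a conservative response bias.

c = 0.294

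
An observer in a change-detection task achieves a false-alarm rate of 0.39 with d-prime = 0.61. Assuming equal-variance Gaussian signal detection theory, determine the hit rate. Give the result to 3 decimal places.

z(false-alarm rate) = z(0.39) = -0.2793
z(H) = z(FA) + d' = -0.2793 + 0.61 = 0.3307
hit rate = Φ(0.3307) = 0.6296

hit rate = 0.630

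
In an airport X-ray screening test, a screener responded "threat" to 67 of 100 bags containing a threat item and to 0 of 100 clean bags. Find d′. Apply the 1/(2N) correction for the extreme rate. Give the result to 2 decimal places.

d′ = 3.02

The false-alarm rate is 0/100 = 0, so apply the 1/(2N) correction: FA → 1/(2·100) = 0.00500.
z(H) = z(0.67000) = 0.440
z(FA) = z(0.00500) = -2.576
d' = 0.440 − (-2.576) = 3.016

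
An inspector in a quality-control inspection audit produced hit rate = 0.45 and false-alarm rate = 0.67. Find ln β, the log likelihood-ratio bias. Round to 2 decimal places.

z(0.45) = -0.126, z(0.67) = 0.440
ln β = −½·[z(H)² − z(FA)²] = −0.5 × (0.016 − 0.194) = 0.089

ln β = 0.09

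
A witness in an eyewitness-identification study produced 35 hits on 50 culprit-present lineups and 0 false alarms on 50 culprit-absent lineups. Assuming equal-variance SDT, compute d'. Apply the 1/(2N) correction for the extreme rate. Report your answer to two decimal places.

The false-alarm rate is 0/50 = 0, so apply the 1/(2N) correction: FA → 1/(2·50) = 0.01000.
z(H) = z(0.70000) = 0.524
z(FA) = z(0.01000) = -2.326
d' = 0.524 − (-2.326) = 2.850

d' = 2.85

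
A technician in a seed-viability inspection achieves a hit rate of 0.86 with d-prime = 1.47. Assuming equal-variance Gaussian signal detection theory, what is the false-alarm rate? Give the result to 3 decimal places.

false-alarm rate = 0.348

z(hit rate) = z(0.86) = 1.0803
z(FA) = z(H) − d' = 1.0803 − 1.47 = -0.3897
false-alarm rate = Φ(-0.3897) = 0.3484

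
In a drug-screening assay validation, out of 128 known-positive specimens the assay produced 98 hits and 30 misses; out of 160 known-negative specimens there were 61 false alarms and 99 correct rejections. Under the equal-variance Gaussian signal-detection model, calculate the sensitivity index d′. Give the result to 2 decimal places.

H = 98/128 = 0.7656
FA = 61/160 = 0.3812
z(H) = z(0.7656) = 0.7244
z(FA) = z(0.3812) = -0.3023
d' = z(H) − z(FA) = 0.7244 − (-0.3023) = 1.0267

d′ = 1.03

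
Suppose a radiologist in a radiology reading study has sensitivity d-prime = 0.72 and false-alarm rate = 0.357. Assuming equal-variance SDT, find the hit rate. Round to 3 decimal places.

hit rate = 0.638

z(false-alarm rate) = z(0.357) = -0.3665
z(H) = z(FA) + d' = -0.3665 + 0.72 = 0.3535
hit rate = Φ(0.3535) = 0.6381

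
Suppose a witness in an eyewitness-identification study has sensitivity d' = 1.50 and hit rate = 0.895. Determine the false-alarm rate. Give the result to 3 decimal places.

false-alarm rate = 0.403

z(hit rate) = z(0.895) = 1.2536
z(FA) = z(H) − d' = 1.2536 − 1.50 = -0.2464
false-alarm rate = Φ(-0.2464) = 0.4027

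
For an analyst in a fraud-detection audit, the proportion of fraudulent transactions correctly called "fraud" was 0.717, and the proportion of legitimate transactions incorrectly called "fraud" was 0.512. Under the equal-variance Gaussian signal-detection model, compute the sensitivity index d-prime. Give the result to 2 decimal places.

Φ⁻¹(H) = Φ⁻¹(0.717) = 0.5740
Φ⁻¹(FA) = Φ⁻¹(0.512) = 0.0301
d' = z(H) − z(FA) = 0.5740 − 0.0301 = 0.5439

d-prime = 0.54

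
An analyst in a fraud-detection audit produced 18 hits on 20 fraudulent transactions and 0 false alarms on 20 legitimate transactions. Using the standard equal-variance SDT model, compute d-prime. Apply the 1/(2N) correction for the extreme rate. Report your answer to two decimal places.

The false-alarm rate is 0/20 = 0, so apply the 1/(2N) correction: FA → 1/(2·20) = 0.02500.
z(H) = z(0.90000) = 1.282
z(FA) = z(0.02500) = -1.960
d' = 1.282 − (-1.960) = 3.242

d-prime = 3.24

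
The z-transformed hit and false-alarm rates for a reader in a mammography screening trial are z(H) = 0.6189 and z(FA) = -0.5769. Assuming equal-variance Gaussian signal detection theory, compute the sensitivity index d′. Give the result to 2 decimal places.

d' = z(H) − z(FA) = 0.6189 − (-0.5769) = 1.1958

d′ = 1.20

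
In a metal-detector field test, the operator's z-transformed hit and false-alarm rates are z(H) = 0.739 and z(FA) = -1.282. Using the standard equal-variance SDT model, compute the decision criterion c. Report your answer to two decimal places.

c = −½·[z(H) + z(FA)] = −½·(0.739 + (-1.282)) = 0.2715
c > 0: the operator has a conservative response bias.

c = 0.27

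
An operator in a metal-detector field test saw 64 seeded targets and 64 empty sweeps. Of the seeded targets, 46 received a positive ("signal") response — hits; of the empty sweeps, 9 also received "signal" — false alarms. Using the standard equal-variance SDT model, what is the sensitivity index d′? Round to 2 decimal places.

d′ = 1.66

H = 46/64 = 0.7188
FA = 9/64 = 0.1406
Φ⁻¹(H) = 0.5793
Φ⁻¹(FA) = -1.0776
d' = z(H) − z(FA) = 0.5793 − (-1.0776) = 1.6569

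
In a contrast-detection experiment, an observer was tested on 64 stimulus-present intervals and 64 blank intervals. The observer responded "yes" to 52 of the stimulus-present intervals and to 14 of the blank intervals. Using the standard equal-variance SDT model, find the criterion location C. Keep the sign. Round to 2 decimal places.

H = 52/64 = 0.8125
FA = 14/64 = 0.2188
z(H) = z(0.8125) = 0.887
z(FA) = z(0.2188) = -0.776
c = −½·[z(H) + z(FA)] = −0.5 × (0.887 + (-0.776)) = -0.0555
c < 0: the observer has a liberal response bias.

C = -0.06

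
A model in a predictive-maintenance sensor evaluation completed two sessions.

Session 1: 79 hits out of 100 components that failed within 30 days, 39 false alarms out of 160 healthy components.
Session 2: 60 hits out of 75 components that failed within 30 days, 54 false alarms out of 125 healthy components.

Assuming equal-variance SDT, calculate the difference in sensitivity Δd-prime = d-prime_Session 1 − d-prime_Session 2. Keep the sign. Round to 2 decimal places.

Session 1: z(0.7900) = 0.806, z(0.2437) = -0.694, d' = 1.500
Session 2: z(0.8000) = 0.842, z(0.4320) = -0.171, d' = 1.013
Δd' = d'_Session 1 − d'_Session 2 = 1.500 − 1.013 = 0.487
Session 1 has the higher sensitivity.

Δd-prime = 0.49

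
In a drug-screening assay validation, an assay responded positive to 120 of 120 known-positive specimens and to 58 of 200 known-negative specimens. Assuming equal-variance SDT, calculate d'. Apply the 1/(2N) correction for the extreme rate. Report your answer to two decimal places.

The hit rate is 120/120 = 1, so apply the 1/(2N) correction: H → 1 − 1/(2·120) = 0.99583.
z(H) = z(0.99583) = 2.638
z(FA) = z(0.29000) = -0.553
d' = 2.638 − (-0.553) = 3.191

d' = 3.19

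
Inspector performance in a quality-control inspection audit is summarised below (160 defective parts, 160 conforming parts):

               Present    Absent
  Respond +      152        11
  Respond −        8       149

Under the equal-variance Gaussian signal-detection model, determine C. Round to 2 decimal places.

C = -0.08

H = 152/160 = 0.9500
FA = 11/160 = 0.0688
Φ⁻¹(0.9500) = 1.645, Φ⁻¹(0.0688) = -1.485
c = −½·[z(H) + z(FA)] = −0.5 × (1.645 + (-1.485)) = -0.080
c < 0: the inspector has a liberal response bias.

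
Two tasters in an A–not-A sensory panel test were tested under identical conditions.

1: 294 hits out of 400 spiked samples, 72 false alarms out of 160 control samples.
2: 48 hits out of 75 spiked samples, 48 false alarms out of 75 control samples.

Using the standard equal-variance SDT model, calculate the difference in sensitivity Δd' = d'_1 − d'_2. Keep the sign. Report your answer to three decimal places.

Δd' = 0.754

1: z(0.7350) = 0.6280, z(0.4500) = -0.1257, d' = 0.7537
2: z(0.6400) = 0.3585, z(0.6400) = 0.3585, d' = 0.0000
Δd' = d'_1 − d'_2 = 0.7537 − 0.0000 = 0.7537
1 has the higher sensitivity.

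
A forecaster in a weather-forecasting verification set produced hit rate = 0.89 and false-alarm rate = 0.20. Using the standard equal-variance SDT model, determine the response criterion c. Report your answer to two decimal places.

c = -0.19

Φ⁻¹(H) = 1.227
Φ⁻¹(FA) = -0.842
c = −½·[z(H) + z(FA)] = −0.5 × (1.227 + (-0.842)) = -0.1925
c < 0: the forecaster has a liberal response bias.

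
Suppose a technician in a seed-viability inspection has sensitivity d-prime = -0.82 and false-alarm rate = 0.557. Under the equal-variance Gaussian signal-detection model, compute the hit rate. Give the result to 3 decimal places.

z(false-alarm rate) = z(0.557) = 0.1434
z(H) = z(FA) + d' = 0.1434 + (-0.82) = -0.6766
hit rate = Φ(-0.6766) = 0.2493

hit rate = 0.249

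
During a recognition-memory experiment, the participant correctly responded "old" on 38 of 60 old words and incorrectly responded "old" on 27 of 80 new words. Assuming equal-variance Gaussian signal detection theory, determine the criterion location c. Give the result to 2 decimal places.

H = 38/60 = 0.6333
FA = 27/80 = 0.3375
Φ⁻¹(H) = Φ⁻¹(0.6333) = 0.3406
Φ⁻¹(FA) = Φ⁻¹(0.3375) = -0.4193
c = −½·[z(H) + z(FA)] = −0.5 × (0.3406 + (-0.4193)) = 0.03935

c = 0.04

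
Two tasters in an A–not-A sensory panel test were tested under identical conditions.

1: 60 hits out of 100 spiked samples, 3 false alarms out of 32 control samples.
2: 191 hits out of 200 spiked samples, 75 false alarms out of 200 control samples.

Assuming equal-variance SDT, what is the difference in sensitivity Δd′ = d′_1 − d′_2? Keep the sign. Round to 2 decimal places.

Δd′ = -0.44

1: z(0.6000) = 0.253, z(0.0938) = -1.318, d' = 1.571
2: z(0.9550) = 1.695, z(0.3750) = -0.319, d' = 2.014
Δd' = d'_1 − d'_2 = 1.571 − 2.014 = -0.443
2 has the higher sensitivity.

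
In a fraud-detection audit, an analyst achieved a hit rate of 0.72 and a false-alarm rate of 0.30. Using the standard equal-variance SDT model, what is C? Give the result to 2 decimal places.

z(H) = z(0.72) = 0.5828
z(FA) = z(0.30) = -0.5244
c = −½·[z(H) + z(FA)] = −0.5 × (0.5828 + (-0.5244)) = -0.0292

C = -0.03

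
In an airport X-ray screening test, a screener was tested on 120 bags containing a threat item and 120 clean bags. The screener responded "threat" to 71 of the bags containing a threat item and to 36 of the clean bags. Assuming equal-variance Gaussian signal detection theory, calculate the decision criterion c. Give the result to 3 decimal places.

H = 71/120 = 0.5917
FA = 36/120 = 0.3000
Φ⁻¹(0.5917) = 0.2319, Φ⁻¹(0.3000) = -0.5244
c = −½·[z(H) + z(FA)] = −0.5 × (0.2319 + (-0.5244)) = 0.14625

c = 0.146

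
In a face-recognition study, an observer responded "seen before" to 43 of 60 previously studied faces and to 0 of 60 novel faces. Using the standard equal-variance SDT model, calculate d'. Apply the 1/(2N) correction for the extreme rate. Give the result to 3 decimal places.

d' = 2.967

The false-alarm rate is 0/60 = 0, so apply the 1/(2N) correction: FA → 1/(2·60) = 0.00833.
z(H) = z(0.71667) = 0.5730
z(FA) = z(0.00833) = -2.3941
d' = 0.5730 − (-2.3941) = 2.9671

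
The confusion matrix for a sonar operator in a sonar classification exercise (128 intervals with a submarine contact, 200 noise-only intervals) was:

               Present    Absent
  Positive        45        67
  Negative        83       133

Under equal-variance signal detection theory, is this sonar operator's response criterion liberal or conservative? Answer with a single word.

z(H) = -0.381, z(FA) = -0.426
c = −½·(z(H) + z(FA)) = 0.4035
c > 0 → conservative criterion (biased toward responding “no”).

conservative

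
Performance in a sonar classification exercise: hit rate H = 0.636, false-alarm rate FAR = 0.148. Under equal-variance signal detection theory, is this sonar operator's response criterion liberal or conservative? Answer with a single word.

conservative

z(H) = 0.348, z(FA) = -1.045
c = −½·(z(H) + z(FA)) = 0.3485
c > 0 → conservative criterion (biased toward responding “no”).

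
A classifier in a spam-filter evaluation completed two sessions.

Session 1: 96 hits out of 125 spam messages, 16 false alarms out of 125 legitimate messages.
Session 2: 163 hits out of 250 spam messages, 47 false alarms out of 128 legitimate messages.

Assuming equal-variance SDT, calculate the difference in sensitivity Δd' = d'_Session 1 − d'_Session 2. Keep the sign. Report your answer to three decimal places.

Session 1: z(0.7680) = 0.7323, z(0.1280) = -1.1359, d' = 1.8682
Session 2: z(0.6520) = 0.3907, z(0.3672) = -0.3393, d' = 0.7300
Δd' = d'_Session 1 − d'_Session 2 = 1.8682 − 0.7300 = 1.1382
Session 1 has the higher sensitivity.

Δd' = 1.138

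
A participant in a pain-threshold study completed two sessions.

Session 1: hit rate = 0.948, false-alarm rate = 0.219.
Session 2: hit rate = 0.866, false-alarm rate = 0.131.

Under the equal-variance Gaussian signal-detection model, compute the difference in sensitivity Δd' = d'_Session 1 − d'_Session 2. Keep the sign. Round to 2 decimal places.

Session 1: z(0.948) = 1.626, z(0.219) = -0.776, d' = 2.402
Session 2: z(0.866) = 1.108, z(0.131) = -1.122, d' = 2.230
Δd' = d'_Session 1 − d'_Session 2 = 2.402 − 2.230 = 0.172
Session 1 has the higher sensitivity.

Δd' = 0.17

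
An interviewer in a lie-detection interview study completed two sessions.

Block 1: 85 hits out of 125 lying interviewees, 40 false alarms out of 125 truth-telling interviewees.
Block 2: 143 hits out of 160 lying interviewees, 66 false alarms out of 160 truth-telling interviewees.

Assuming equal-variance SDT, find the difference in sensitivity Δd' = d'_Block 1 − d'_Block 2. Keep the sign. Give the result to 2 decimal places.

Δd' = -0.53

Block 1: z(0.6800) = 0.468, z(0.3200) = -0.468, d' = 0.936
Block 2: z(0.8938) = 1.247, z(0.4125) = -0.221, d' = 1.468
Δd' = d'_Block 1 − d'_Block 2 = 0.936 − 1.468 = -0.532
Block 2 has the higher sensitivity.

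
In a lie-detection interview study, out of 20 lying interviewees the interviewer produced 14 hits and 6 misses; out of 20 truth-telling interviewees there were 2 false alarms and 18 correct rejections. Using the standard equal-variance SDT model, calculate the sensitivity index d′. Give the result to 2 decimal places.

H = 14/20 = 0.7000
FA = 2/20 = 0.1000
z(H) = 0.5244
z(FA) = -1.2816
d' = z(H) − z(FA) = 0.5244 − (-1.2816) = 1.8060

d′ = 1.81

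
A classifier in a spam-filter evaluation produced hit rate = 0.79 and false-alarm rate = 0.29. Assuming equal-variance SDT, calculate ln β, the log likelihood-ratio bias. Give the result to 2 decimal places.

ln β = -0.17

Φ⁻¹(H) = Φ⁻¹(0.79) = 0.806
Φ⁻¹(FA) = Φ⁻¹(0.29) = -0.553
ln β = −½·[z(H)² − z(FA)²] = −0.5 × (0.650 − 0.306) = -0.172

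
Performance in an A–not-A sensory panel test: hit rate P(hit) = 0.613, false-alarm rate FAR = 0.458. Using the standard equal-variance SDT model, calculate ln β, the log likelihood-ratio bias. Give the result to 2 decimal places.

ln β = -0.04

z(H) = z(0.613) = 0.287
z(FA) = z(0.458) = -0.105
ln β = −½·[z(H)² − z(FA)²] = −0.5 × (0.082 − 0.011) = -0.0355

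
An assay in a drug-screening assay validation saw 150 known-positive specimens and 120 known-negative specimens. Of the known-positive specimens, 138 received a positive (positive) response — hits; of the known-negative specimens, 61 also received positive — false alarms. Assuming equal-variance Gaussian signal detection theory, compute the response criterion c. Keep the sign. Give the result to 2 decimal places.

H = 138/150 = 0.9200
FA = 61/120 = 0.5083
z(H) = z(0.9200) = 1.4051
z(FA) = z(0.5083) = 0.0208
c = −½·[z(H) + z(FA)] = −0.5 × (1.4051 + 0.0208) = -0.71295
c < 0: the assay has a liberal response bias.

c = -0.71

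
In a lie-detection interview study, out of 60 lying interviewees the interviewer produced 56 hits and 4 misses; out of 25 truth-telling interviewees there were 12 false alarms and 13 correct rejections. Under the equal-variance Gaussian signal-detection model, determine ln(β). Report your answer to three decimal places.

H = 56/60 = 0.9333
FA = 12/25 = 0.4800
z(H) = z(0.9333) = 1.5008
z(FA) = z(0.4800) = -0.0502
ln β = −½·[z(H)² − z(FA)²] = −0.5 × (2.2524 − 0.0025) = -1.12495

ln β = -1.125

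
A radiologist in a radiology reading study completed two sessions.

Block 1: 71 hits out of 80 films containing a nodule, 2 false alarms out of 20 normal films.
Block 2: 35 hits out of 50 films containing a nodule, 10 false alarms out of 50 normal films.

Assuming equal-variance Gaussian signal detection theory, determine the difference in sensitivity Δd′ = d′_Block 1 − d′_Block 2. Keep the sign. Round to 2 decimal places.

Δd′ = 1.13

Block 1: z(0.8875) = 1.213, z(0.1000) = -1.282, d' = 2.495
Block 2: z(0.7000) = 0.524, z(0.2000) = -0.842, d' = 1.366
Δd' = d'_Block 1 − d'_Block 2 = 2.495 − 1.366 = 1.129
Block 1 has the higher sensitivity.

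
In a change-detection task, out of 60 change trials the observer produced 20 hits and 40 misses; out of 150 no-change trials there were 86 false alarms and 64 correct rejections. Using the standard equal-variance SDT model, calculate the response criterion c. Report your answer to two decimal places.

H = 20/60 = 0.3333
FA = 86/150 = 0.5733
Φ⁻¹(H) = -0.4308
Φ⁻¹(FA) = 0.1848
c = −½·[z(H) + z(FA)] = −0.5 × (-0.4308 + 0.1848) = 0.1230
c > 0: the observer has a conservative response bias.

c = 0.12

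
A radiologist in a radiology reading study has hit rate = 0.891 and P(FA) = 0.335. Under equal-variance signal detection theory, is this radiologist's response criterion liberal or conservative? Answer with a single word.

liberal

z(H) = 1.232, z(FA) = -0.426
c = −½·(z(H) + z(FA)) = -0.403
c < 0 → liberal criterion (biased toward responding “yes”).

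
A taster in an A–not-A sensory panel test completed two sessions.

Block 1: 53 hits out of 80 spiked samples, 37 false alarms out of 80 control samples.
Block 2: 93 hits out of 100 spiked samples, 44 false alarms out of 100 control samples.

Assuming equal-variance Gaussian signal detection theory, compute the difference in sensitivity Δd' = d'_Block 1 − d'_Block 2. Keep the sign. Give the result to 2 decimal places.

Δd' = -1.11

Block 1: z(0.6625) = 0.419, z(0.4625) = -0.094, d' = 0.513
Block 2: z(0.9300) = 1.476, z(0.4400) = -0.151, d' = 1.627
Δd' = d'_Block 1 − d'_Block 2 = 0.513 − 1.627 = -1.114
Block 2 has the higher sensitivity.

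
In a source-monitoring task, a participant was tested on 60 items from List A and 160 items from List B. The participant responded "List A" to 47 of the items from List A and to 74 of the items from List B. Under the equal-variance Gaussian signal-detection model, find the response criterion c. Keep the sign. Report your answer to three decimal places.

H = 47/60 = 0.7833
FA = 74/160 = 0.4625
Φ⁻¹(0.7833) = 0.7834, Φ⁻¹(0.4625) = -0.0941
c = −½·[z(H) + z(FA)] = −0.5 × (0.7834 + (-0.0941)) = -0.34465
c < 0: the participant has a liberal response bias.

c = -0.345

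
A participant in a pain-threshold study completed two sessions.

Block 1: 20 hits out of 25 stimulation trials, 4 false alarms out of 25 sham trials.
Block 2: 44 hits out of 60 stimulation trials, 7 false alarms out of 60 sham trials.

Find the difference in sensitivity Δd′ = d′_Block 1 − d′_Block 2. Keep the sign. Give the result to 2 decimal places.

Block 1: z(0.8000) = 0.842, z(0.1600) = -0.994, d' = 1.836
Block 2: z(0.7333) = 0.623, z(0.1167) = -1.192, d' = 1.815
Δd' = d'_Block 1 − d'_Block 2 = 1.836 − 1.815 = 0.021
Block 1 has the higher sensitivity.

Δd′ = 0.02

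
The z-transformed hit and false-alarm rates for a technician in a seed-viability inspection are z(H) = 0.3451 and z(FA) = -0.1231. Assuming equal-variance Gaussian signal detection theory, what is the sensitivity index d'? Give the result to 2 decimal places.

d' = z(H) − z(FA) = 0.3451 − (-0.1231) = 0.4682

d' = 0.47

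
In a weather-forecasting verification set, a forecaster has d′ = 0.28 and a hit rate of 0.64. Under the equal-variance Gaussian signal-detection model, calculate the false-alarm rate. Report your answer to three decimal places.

z(hit rate) = z(0.64) = 0.3585
z(FA) = z(H) − d' = 0.3585 − 0.28 = 0.0785
false-alarm rate = Φ(0.0785) = 0.5313

false-alarm rate = 0.531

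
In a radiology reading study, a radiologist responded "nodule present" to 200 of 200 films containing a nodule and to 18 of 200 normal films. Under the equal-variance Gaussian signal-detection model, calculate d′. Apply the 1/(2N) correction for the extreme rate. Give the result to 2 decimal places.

The hit rate is 200/200 = 1, so apply the 1/(2N) correction: H → 1 − 1/(2·200) = 0.99750.
z(H) = z(0.99750) = 2.807
z(FA) = z(0.09000) = -1.341
d' = 2.807 − (-1.341) = 4.148

d′ = 4.15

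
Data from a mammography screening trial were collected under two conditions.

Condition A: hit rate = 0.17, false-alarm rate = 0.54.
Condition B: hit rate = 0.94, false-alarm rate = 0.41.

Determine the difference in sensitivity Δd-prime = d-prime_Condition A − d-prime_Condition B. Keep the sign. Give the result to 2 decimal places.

Δd-prime = -2.84

Condition A: z(0.17) = -0.954, z(0.54) = 0.100, d' = -1.054
Condition B: z(0.94) = 1.555, z(0.41) = -0.228, d' = 1.783
Δd' = d'_Condition A − d'_Condition B = -1.054 − 1.783 = -2.837
Condition B has the higher sensitivity.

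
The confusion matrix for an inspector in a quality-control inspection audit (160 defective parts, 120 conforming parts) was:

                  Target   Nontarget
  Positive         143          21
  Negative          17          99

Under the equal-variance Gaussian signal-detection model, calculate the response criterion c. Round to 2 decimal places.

H = 143/160 = 0.8938
FA = 21/120 = 0.1750
z(H) = 1.247
z(FA) = -0.935
c = −½·[z(H) + z(FA)] = −0.5 × (1.247 + (-0.935)) = -0.156

c = -0.16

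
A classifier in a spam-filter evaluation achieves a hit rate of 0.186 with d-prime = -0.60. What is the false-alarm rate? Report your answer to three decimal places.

z(hit rate) = z(0.186) = -0.8927
z(FA) = z(H) − d' = -0.8927 − (-0.60) = -0.2927
false-alarm rate = Φ(-0.2927) = 0.3849

false-alarm rate = 0.385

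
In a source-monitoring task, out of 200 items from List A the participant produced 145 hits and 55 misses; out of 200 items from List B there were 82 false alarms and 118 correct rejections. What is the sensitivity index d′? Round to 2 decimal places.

d′ = 0.83

H = 145/200 = 0.7250
FA = 82/200 = 0.4100
z(0.7250) = 0.598, z(0.4100) = -0.228
d' = z(H) − z(FA) = 0.598 − (-0.228) = 0.826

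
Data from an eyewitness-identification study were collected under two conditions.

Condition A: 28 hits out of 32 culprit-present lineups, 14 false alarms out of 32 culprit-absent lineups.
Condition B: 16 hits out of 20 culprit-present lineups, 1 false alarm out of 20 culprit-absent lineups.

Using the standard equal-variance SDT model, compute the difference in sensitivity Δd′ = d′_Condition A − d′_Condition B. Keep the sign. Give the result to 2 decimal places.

Δd′ = -1.18

Condition A: z(0.8750) = 1.150, z(0.4375) = -0.157, d' = 1.307
Condition B: z(0.8000) = 0.842, z(0.0500) = -1.645, d' = 2.487
Δd' = d'_Condition A − d'_Condition B = 1.307 − 2.487 = -1.180
Condition B has the higher sensitivity.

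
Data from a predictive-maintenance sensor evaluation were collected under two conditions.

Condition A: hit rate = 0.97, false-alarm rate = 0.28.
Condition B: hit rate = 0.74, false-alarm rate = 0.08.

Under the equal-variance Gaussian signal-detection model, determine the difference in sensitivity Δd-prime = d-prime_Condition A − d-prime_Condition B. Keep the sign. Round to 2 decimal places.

Δd-prime = 0.42

Condition A: z(0.97) = 1.881, z(0.28) = -0.583, d' = 2.464
Condition B: z(0.74) = 0.643, z(0.08) = -1.405, d' = 2.048
Δd' = d'_Condition A − d'_Condition B = 2.464 − 2.048 = 0.416
Condition A has the higher sensitivity.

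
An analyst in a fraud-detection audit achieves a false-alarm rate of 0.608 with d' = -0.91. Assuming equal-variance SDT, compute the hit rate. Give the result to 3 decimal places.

hit rate = 0.262

z(false-alarm rate) = z(0.608) = 0.2741
z(H) = z(FA) + d' = 0.2741 + (-0.91) = -0.6359
hit rate = Φ(-0.6359) = 0.2624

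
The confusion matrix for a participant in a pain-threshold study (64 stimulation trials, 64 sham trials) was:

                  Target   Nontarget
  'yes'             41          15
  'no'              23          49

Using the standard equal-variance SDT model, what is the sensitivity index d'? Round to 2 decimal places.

H = 41/64 = 0.6406
FA = 15/64 = 0.2344
z(H) = 0.360
z(FA) = -0.724
d' = z(H) − z(FA) = 0.360 − (-0.724) = 1.084

d' = 1.08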